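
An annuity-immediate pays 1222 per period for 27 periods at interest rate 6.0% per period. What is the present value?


PV = PMT * (1 - (1+i)^(-n)) / i
= 1222 * (1 - (1+0.06)^(-27)) / 0.06
= 1222 * (1 - 0.207368) / 0.06
= 1222 * 13.210534
= 16143.2727


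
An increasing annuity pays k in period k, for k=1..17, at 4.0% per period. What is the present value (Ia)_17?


(Ia)_n = sum_{k=1}^{n} k * v^k, v = 1/(1+i)
v = 0.961538
Sum computed term by term:
(Ia)_17 = 98.1238


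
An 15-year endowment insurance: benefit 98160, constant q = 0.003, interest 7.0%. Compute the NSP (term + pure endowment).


Term component = 2636.3058
Pure endowment = 15_p_x * v^15 * benefit = 0.955933 * 0.362446 * 98160 = 34009.8925
NSP = 36646.1983


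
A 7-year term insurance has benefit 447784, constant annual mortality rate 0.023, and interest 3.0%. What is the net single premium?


NSP = benefit * sum_{k=0}^{n-1} k_p_x * q * v^(k+1)
With constant q=0.023, v=0.970874
Sum = 0.134147
NSP = 447784 * 0.134147
= 60069.004


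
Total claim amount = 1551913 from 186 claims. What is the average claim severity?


severity = total / number
= 1551913 / 186
= 8343.6183


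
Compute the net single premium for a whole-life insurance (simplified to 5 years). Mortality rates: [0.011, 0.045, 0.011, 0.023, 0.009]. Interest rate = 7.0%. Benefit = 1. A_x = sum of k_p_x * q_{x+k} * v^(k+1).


v = 0.934579
Year 0: k_p_x=1.0, q=0.011, term=0.01028
Year 1: k_p_x=0.989, q=0.045, term=0.038872
Year 2: k_p_x=0.944495, q=0.011, term=0.008481
Year 3: k_p_x=0.934106, q=0.023, term=0.01639
Year 4: k_p_x=0.912621, q=0.009, term=0.005856
A_x = 0.0799


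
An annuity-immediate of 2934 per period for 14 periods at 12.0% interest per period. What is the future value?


FV = PMT * ((1+i)^n - 1) / i
= 2934 * ((1.12)^14 - 1) / 0.12
= 2934 * (4.887112 - 1) / 0.12
= 95039.8954


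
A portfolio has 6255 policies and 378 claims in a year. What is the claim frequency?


frequency = claims / policies
= 378 / 6255
= 0.0604


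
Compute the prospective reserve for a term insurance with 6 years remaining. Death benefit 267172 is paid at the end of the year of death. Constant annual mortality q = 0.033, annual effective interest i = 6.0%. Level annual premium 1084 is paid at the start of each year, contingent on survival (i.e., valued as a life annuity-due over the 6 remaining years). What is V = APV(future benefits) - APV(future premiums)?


v = 1/(1+i) = 0.943396
APV(future benefits) per unit = sum_{k=0}^{5} k_p_x * q * v^(k+1) = 0.15031
APV(future benefits) = 267172 * 0.15031 = 40158.5773
Life annuity-due factor ä_{x:6} = sum_{k=0}^{5} k_p_x * v^k = 4.828134
APV(future premiums) = 1084 * 4.828134 = 5233.6971
V = 40158.5773 - 5233.6971
= 34924.8802


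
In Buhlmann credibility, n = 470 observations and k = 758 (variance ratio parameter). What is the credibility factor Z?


Z = n / (n + k)
= 470 / (470 + 758)
= 470 / 1228
= 0.3827


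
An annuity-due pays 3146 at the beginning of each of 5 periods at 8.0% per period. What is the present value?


PV_due = PMT * (1-(1+i)^(-n))/i * (1+i)
PV_immediate = 12561.0658
PV_due = 12561.0658 * 1.08
= 13565.951


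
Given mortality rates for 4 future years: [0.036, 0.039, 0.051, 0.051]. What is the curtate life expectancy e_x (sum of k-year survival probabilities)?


e_x = sum_{k=1}^{n} k_p_x
k_p_x values:
  1_p_x = 0.964
  2_p_x = 0.926404
  3_p_x = 0.879157
  4_p_x = 0.83432
e_x = 3.6039


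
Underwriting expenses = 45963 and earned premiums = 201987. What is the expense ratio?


Expense ratio = expenses / premiums
= 45963 / 201987
= 0.2276


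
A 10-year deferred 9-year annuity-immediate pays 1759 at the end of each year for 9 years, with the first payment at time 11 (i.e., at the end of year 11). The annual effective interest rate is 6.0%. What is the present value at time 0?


PV at time 10 of the 9-year annuity-immediate:
a_n = 1759 * (1-(1+0.06)^(-9))/0.06 = 11964.1767
Discount back 10 years to time 0:
PV = 11964.1767 * (1+0.06)^(-10)
= 11964.1767 * 0.558395
= 6680.7338


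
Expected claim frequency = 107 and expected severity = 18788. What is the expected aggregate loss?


E[S] = E[N] * E[X]
= 107 * 18788
= 2.0103e+06


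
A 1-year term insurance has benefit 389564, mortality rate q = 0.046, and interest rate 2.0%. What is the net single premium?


NSP = benefit * q * v
v = 1/(1+i) = 0.980392
NSP = 389564 * 0.046 * 0.980392
= 17568.5725


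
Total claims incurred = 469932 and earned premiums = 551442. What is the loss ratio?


Loss ratio = claims / premiums
= 469932 / 551442
= 0.8522


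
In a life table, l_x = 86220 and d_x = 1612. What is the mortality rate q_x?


q_x = d_x / l_x
= 1612 / 86220
= 0.0187


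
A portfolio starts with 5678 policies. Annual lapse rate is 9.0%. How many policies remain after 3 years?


remaining = initial * (1 - lapse)^years
= 5678 * (1 - 0.09)^3
= 5678 * 0.753571
= 4278.7761


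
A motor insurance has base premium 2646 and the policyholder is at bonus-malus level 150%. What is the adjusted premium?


adjusted = base * BM_level / 100
= 2646 * 150 / 100
= 2646 * 1.5
= 3969.0


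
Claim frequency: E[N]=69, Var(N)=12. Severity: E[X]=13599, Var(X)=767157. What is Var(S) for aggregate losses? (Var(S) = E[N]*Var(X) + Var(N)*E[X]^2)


Var(S) = E[N]*Var(X) + Var(N)*E[X]^2
= 69*767157 + 12*13599^2
= 52933833 + 2219193612
= 2.2721e+09


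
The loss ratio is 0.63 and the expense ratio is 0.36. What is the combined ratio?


Combined ratio = loss ratio + expense ratio
= 0.63 + 0.36
= 0.99


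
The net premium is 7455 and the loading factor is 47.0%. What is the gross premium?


Gross = net * (1 + loading)
= 7455 * (1 + 0.47)
= 7455 * 1.47
= 10958.85


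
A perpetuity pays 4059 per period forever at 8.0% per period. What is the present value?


PV = PMT / i
= 4059 / 0.08
= 50737.5


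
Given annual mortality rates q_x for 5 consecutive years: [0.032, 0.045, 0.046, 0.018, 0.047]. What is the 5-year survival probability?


p_k = 1 - q_k for each year
Survival = product of (1 - q_k)
= 0.968 * 0.955 * 0.954 * 0.982 * 0.953
= 0.8253


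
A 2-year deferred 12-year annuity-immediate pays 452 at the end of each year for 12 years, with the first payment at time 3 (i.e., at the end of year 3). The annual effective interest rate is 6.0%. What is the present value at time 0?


PV at time 2 of the 12-year annuity-immediate:
a_n = 452 * (1-(1+0.06)^(-12))/0.06 = 3789.4975
Discount back 2 years to time 0:
PV = 3789.4975 * (1+0.06)^(-2)
= 3789.4975 * 0.889996
= 3372.6392


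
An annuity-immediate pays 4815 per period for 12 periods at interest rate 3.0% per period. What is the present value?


PV = PMT * (1 - (1+i)^(-n)) / i
= 4815 * (1 - (1+0.03)^(-12)) / 0.03
= 4815 * (1 - 0.70138) / 0.03
= 4815 * 9.954004
= 47928.5292


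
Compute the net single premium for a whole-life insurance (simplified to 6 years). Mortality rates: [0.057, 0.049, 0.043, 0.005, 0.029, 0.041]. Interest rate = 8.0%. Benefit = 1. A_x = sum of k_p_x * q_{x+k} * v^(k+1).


v = 0.925926
Year 0: k_p_x=1.0, q=0.057, term=0.052778
Year 1: k_p_x=0.943, q=0.049, term=0.039615
Year 2: k_p_x=0.896793, q=0.043, term=0.030612
Year 3: k_p_x=0.858231, q=0.005, term=0.003154
Year 4: k_p_x=0.85394, q=0.029, term=0.016854
Year 5: k_p_x=0.829175, q=0.041, term=0.021423
A_x = 0.1644


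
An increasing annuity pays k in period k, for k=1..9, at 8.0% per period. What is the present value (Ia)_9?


(Ia)_n = sum_{k=1}^{n} k * v^k, v = 1/(1+i)
v = 0.925926
Sum computed term by term:
(Ia)_9 = 28.055


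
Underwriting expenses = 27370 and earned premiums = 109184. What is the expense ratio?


Expense ratio = expenses / premiums
= 27370 / 109184
= 0.2507


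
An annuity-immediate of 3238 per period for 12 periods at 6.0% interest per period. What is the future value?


FV = PMT * ((1+i)^n - 1) / i
= 3238 * ((1.06)^12 - 1) / 0.06
= 3238 * (2.012196 - 1) / 0.06
= 54624.8696


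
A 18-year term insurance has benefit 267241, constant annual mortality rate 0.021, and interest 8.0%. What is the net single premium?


NSP = benefit * sum_{k=0}^{n-1} k_p_x * q * v^(k+1)
With constant q=0.021, v=0.925926
Sum = 0.17241
NSP = 267241 * 0.17241
= 46075.0554


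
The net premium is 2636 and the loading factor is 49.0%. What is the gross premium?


Gross = net * (1 + loading)
= 2636 * (1 + 0.49)
= 2636 * 1.49
= 3927.64


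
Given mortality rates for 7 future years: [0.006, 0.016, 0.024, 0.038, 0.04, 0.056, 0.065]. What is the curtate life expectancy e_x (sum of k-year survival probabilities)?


e_x = sum_{k=1}^{n} k_p_x
k_p_x values:
  1_p_x = 0.994
  2_p_x = 0.978096
  3_p_x = 0.954622
  4_p_x = 0.918346
  5_p_x = 0.881612
  6_p_x = 0.832242
  7_p_x = 0.778146
e_x = 6.3371


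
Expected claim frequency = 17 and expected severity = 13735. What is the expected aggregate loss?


E[S] = E[N] * E[X]
= 17 * 13735
= 233495


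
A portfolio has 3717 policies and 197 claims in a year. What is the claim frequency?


frequency = claims / policies
= 197 / 3717
= 0.053


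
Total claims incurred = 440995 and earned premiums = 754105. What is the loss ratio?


Loss ratio = claims / premiums
= 440995 / 754105
= 0.5848


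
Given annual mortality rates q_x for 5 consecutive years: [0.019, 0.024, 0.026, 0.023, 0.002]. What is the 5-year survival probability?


p_k = 1 - q_k for each year
Survival = product of (1 - q_k)
= 0.981 * 0.976 * 0.974 * 0.977 * 0.998
= 0.9093


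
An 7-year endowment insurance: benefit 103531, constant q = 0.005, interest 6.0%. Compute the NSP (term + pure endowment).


Term component = 2850.078
Pure endowment = 7_p_x * v^7 * benefit = 0.965521 * 0.665057 * 103531 = 66479.9857
NSP = 69330.0637


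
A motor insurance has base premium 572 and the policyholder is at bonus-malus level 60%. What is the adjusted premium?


adjusted = base * BM_level / 100
= 572 * 60 / 100
= 572 * 0.6
= 343.2


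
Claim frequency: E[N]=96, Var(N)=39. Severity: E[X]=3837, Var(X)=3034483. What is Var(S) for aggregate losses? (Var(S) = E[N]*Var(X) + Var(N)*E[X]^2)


Var(S) = E[N]*Var(X) + Var(N)*E[X]^2
= 96*3034483 + 39*3837^2
= 291310368 + 574180191
= 8.6549e+08


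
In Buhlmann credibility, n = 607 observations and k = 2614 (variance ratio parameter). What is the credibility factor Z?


Z = n / (n + k)
= 607 / (607 + 2614)
= 607 / 3221
= 0.1885


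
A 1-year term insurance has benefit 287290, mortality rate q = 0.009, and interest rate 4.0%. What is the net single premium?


NSP = benefit * q * v
v = 1/(1+i) = 0.961538
NSP = 287290 * 0.009 * 0.961538
= 2486.1635


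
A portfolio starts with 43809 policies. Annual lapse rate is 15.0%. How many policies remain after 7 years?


remaining = initial * (1 - lapse)^years
= 43809 * (1 - 0.15)^7
= 43809 * 0.320577
= 14044.1617


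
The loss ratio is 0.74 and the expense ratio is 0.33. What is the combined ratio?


Combined ratio = loss ratio + expense ratio
= 0.74 + 0.33
= 1.07


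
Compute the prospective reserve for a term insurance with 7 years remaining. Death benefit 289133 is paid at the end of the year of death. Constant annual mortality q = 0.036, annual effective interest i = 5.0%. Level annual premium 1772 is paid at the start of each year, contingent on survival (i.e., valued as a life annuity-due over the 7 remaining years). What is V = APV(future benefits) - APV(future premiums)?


v = 1/(1+i) = 0.952381
APV(future benefits) per unit = sum_{k=0}^{6} k_p_x * q * v^(k+1) = 0.188451
APV(future benefits) = 289133 * 0.188451 = 54487.3533
Life annuity-due factor ä_{x:7} = sum_{k=0}^{6} k_p_x * v^k = 5.496482
APV(future premiums) = 1772 * 5.496482 = 9739.767
V = 54487.3533 - 9739.767
= 44747.5863


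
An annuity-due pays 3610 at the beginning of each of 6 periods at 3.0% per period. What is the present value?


PV_due = PMT * (1-(1+i)^(-n))/i * (1+i)
PV_immediate = 19556.0611
PV_due = 19556.0611 * 1.03
= 20142.7429


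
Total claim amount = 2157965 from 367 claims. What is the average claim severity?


severity = total / number
= 2157965 / 367
= 5880.0136


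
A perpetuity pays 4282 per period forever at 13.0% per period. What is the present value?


PV = PMT / i
= 4282 / 0.13
= 32938.4615


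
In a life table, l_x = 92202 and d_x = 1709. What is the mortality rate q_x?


q_x = d_x / l_x
= 1709 / 92202
= 0.0185


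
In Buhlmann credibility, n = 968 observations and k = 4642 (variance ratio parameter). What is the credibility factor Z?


Z = n / (n + k)
= 968 / (968 + 4642)
= 968 / 5610
= 0.1725


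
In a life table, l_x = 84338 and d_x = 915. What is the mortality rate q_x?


q_x = d_x / l_x
= 915 / 84338
= 0.0108


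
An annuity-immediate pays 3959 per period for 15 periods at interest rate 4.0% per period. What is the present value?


PV = PMT * (1 - (1+i)^(-n)) / i
= 3959 * (1 - (1+0.04)^(-15)) / 0.04
= 3959 * (1 - 0.555265) / 0.04
= 3959 * 11.118387
= 44017.6958


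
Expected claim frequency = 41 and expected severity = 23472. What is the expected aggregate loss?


E[S] = E[N] * E[X]
= 41 * 23472
= 962352


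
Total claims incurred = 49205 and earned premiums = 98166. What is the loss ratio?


Loss ratio = claims / premiums
= 49205 / 98166
= 0.5012


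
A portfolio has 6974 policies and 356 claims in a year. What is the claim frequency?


frequency = claims / policies
= 356 / 6974
= 0.051


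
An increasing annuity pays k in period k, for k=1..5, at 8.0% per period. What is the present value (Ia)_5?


(Ia)_n = sum_{k=1}^{n} k * v^k, v = 1/(1+i)
v = 0.925926
Sum computed term by term:
(Ia)_5 = 11.3651


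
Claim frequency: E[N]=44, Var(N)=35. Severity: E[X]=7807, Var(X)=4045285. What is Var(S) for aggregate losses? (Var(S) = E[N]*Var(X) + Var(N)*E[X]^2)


Var(S) = E[N]*Var(X) + Var(N)*E[X]^2
= 44*4045285 + 35*7807^2
= 177992540 + 2133223715
= 2.3112e+09


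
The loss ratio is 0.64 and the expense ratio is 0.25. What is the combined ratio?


Combined ratio = loss ratio + expense ratio
= 0.64 + 0.25
= 0.89


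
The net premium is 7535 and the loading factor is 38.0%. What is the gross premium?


Gross = net * (1 + loading)
= 7535 * (1 + 0.38)
= 7535 * 1.38
= 10398.3


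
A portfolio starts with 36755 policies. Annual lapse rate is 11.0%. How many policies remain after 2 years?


remaining = initial * (1 - lapse)^years
= 36755 * (1 - 0.11)^2
= 36755 * 0.7921
= 29113.6355


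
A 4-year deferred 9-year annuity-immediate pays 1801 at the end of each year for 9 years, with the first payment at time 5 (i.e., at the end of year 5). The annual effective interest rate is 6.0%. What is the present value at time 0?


PV at time 4 of the 9-year annuity-immediate:
a_n = 1801 * (1-(1+0.06)^(-9))/0.06 = 12249.8478
Discount back 4 years to time 0:
PV = 12249.8478 * (1+0.06)^(-4)
= 12249.8478 * 0.792094
= 9703.0268


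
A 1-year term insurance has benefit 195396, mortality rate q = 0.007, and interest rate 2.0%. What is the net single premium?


NSP = benefit * q * v
v = 1/(1+i) = 0.980392
NSP = 195396 * 0.007 * 0.980392
= 1340.9529


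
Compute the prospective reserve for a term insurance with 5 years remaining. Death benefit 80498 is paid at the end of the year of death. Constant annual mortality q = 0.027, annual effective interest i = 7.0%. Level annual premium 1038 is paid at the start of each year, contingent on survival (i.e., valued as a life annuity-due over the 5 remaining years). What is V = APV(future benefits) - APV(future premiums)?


v = 1/(1+i) = 0.934579
APV(future benefits) per unit = sum_{k=0}^{4} k_p_x * q * v^(k+1) = 0.105274
APV(future benefits) = 80498 * 0.105274 = 8474.3721
Life annuity-due factor ä_{x:5} = sum_{k=0}^{4} k_p_x * v^k = 4.171982
APV(future premiums) = 1038 * 4.171982 = 4330.5176
V = 8474.3721 - 4330.5176
= 4143.8545


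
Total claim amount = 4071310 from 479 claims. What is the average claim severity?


severity = total / number
= 4071310 / 479
= 8499.6033


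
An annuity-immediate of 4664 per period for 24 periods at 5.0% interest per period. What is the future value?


FV = PMT * ((1+i)^n - 1) / i
= 4664 * ((1.05)^24 - 1) / 0.05
= 4664 * (3.2251 - 1) / 0.05
= 207557.3227


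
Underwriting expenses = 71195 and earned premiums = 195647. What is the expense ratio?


Expense ratio = expenses / premiums
= 71195 / 195647
= 0.3639


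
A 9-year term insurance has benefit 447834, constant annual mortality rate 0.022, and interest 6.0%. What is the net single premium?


NSP = benefit * sum_{k=0}^{n-1} k_p_x * q * v^(k+1)
With constant q=0.022, v=0.943396
Sum = 0.138304
NSP = 447834 * 0.138304
= 61937.208


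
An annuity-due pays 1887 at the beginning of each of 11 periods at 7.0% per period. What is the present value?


PV_due = PMT * (1-(1+i)^(-n))/i * (1+i)
PV_immediate = 14149.9985
PV_due = 14149.9985 * 1.07
= 15140.4984


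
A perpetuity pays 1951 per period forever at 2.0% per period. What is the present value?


PV = PMT / i
= 1951 / 0.02
= 97550.0


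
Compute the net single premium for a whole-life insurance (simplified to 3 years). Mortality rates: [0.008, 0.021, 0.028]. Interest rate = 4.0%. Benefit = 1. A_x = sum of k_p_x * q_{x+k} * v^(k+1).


v = 0.961538
Year 0: k_p_x=1.0, q=0.008, term=0.007692
Year 1: k_p_x=0.992, q=0.021, term=0.01926
Year 2: k_p_x=0.971168, q=0.028, term=0.024174
A_x = 0.0511


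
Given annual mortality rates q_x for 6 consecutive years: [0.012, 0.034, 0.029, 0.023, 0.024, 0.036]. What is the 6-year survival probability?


p_k = 1 - q_k for each year
Survival = product of (1 - q_k)
= 0.988 * 0.966 * 0.971 * 0.977 * 0.976 * 0.964
= 0.8519


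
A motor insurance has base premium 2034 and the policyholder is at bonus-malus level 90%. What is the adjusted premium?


adjusted = base * BM_level / 100
= 2034 * 90 / 100
= 2034 * 0.9
= 1830.6


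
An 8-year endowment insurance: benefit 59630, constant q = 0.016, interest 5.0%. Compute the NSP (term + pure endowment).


Term component = 5855.9794
Pure endowment = 8_p_x * v^8 * benefit = 0.878943 * 0.676839 * 59630 = 35474.0852
NSP = 41330.0645


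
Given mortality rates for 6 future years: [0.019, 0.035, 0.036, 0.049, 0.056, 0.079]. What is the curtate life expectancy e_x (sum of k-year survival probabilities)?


e_x = sum_{k=1}^{n} k_p_x
k_p_x values:
  1_p_x = 0.981
  2_p_x = 0.946665
  3_p_x = 0.912585
  4_p_x = 0.867868
  5_p_x = 0.819268
  6_p_x = 0.754546
e_x = 5.2819


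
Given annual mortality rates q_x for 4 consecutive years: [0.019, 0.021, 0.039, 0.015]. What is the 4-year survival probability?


p_k = 1 - q_k for each year
Survival = product of (1 - q_k)
= 0.981 * 0.979 * 0.961 * 0.985
= 0.9091


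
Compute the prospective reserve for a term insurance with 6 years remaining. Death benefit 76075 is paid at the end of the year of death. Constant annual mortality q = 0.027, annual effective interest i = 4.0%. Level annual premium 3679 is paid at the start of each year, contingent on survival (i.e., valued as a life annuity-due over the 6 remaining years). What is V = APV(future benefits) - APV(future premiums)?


v = 1/(1+i) = 0.961538
APV(future benefits) per unit = sum_{k=0}^{5} k_p_x * q * v^(k+1) = 0.132735
APV(future benefits) = 76075 * 0.132735 = 10097.8083
Life annuity-due factor ä_{x:6} = sum_{k=0}^{5} k_p_x * v^k = 5.112752
APV(future premiums) = 3679 * 5.112752 = 18809.8149
V = 10097.8083 - 18809.8149
= -8712.0067


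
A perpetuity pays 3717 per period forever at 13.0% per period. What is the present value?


PV = PMT / i
= 3717 / 0.13
= 28592.3077


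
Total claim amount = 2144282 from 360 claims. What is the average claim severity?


severity = total / number
= 2144282 / 360
= 5956.3389


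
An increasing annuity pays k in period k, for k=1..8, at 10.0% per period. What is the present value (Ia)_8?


(Ia)_n = sum_{k=1}^{n} k * v^k, v = 1/(1+i)
v = 0.909091
Sum computed term by term:
(Ia)_8 = 21.3636


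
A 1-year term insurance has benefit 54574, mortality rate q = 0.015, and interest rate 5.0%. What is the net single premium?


NSP = benefit * q * v
v = 1/(1+i) = 0.952381
NSP = 54574 * 0.015 * 0.952381
= 779.6286


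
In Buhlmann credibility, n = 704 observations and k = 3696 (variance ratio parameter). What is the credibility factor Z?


Z = n / (n + k)
= 704 / (704 + 3696)
= 704 / 4400
= 0.16


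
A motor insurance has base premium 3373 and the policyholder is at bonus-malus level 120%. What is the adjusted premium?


adjusted = base * BM_level / 100
= 3373 * 120 / 100
= 3373 * 1.2
= 4047.6


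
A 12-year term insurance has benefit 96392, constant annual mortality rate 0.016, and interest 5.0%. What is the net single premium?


NSP = benefit * sum_{k=0}^{n-1} k_p_x * q * v^(k+1)
With constant q=0.016, v=0.952381
Sum = 0.131188
NSP = 96392 * 0.131188
= 12645.4902


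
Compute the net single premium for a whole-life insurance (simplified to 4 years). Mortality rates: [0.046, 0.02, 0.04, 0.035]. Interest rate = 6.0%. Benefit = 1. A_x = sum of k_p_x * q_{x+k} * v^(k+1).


v = 0.943396
Year 0: k_p_x=1.0, q=0.046, term=0.043396
Year 1: k_p_x=0.954, q=0.02, term=0.016981
Year 2: k_p_x=0.93492, q=0.04, term=0.031399
Year 3: k_p_x=0.897523, q=0.035, term=0.024882
A_x = 0.1167


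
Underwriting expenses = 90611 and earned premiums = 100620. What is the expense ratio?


Expense ratio = expenses / premiums
= 90611 / 100620
= 0.9005


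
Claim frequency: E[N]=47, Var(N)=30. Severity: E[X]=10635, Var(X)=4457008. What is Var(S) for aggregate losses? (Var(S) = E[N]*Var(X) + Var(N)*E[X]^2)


Var(S) = E[N]*Var(X) + Var(N)*E[X]^2
= 47*4457008 + 30*10635^2
= 209479376 + 3393096750
= 3.6026e+09


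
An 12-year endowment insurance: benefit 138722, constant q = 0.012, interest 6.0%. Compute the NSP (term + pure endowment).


Term component = 13179.8605
Pure endowment = 12_p_x * v^12 * benefit = 0.865134 * 0.496969 * 138722 = 59642.837
NSP = 72822.6975


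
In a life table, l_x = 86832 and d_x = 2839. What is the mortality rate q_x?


q_x = d_x / l_x
= 2839 / 86832
= 0.0327


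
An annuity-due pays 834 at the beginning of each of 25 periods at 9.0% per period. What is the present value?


PV_due = PMT * (1-(1+i)^(-n))/i * (1+i)
PV_immediate = 8192.0314
PV_due = 8192.0314 * 1.09
= 8929.3142


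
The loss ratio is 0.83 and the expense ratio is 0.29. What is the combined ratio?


Combined ratio = loss ratio + expense ratio
= 0.83 + 0.29
= 1.12


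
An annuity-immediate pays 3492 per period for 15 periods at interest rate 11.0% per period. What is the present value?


PV = PMT * (1 - (1+i)^(-n)) / i
= 3492 * (1 - (1+0.11)^(-15)) / 0.11
= 3492 * (1 - 0.209004) / 0.11
= 3492 * 7.19087
= 25110.5166


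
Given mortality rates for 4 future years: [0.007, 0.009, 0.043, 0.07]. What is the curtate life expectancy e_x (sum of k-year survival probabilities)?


e_x = sum_{k=1}^{n} k_p_x
k_p_x values:
  1_p_x = 0.993
  2_p_x = 0.984063
  3_p_x = 0.941748
  4_p_x = 0.875826
e_x = 3.7946


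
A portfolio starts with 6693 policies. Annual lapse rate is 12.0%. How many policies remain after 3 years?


remaining = initial * (1 - lapse)^years
= 6693 * (1 - 0.12)^3
= 6693 * 0.681472
= 4561.0921


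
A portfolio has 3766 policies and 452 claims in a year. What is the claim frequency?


frequency = claims / policies
= 452 / 3766
= 0.12


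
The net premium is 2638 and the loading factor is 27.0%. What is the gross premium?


Gross = net * (1 + loading)
= 2638 * (1 + 0.27)
= 2638 * 1.27
= 3350.26


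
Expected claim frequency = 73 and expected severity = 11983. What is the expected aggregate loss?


E[S] = E[N] * E[X]
= 73 * 11983
= 874759


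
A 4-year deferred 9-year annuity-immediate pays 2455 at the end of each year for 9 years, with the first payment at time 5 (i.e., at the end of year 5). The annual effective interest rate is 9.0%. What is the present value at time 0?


PV at time 4 of the 9-year annuity-immediate:
a_n = 2455 * (1-(1+0.09)^(-9))/0.09 = 14718.3311
Discount back 4 years to time 0:
PV = 14718.3311 * (1+0.09)^(-4)
= 14718.3311 * 0.708425
= 10426.8368


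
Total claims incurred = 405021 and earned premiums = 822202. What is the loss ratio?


Loss ratio = claims / premiums
= 405021 / 822202
= 0.4926


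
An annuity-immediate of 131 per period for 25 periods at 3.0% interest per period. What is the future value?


FV = PMT * ((1+i)^n - 1) / i
= 131 * ((1.03)^25 - 1) / 0.03
= 131 * (2.093778 - 1) / 0.03
= 4776.1636


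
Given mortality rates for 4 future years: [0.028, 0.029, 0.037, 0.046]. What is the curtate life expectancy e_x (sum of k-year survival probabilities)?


e_x = sum_{k=1}^{n} k_p_x
k_p_x values:
  1_p_x = 0.972
  2_p_x = 0.943812
  3_p_x = 0.908891
  4_p_x = 0.867082
e_x = 3.6918


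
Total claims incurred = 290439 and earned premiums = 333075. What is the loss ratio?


Loss ratio = claims / premiums
= 290439 / 333075
= 0.872


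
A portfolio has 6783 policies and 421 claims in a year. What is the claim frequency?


frequency = claims / policies
= 421 / 6783
= 0.0621


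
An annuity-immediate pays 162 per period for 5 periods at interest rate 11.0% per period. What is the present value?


PV = PMT * (1 - (1+i)^(-n)) / i
= 162 * (1 - (1+0.11)^(-5)) / 0.11
= 162 * (1 - 0.593451) / 0.11
= 162 * 3.695897
= 598.7353


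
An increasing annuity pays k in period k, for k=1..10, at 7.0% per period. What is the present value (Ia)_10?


(Ia)_n = sum_{k=1}^{n} k * v^k, v = 1/(1+i)
v = 0.934579
Sum computed term by term:
(Ia)_10 = 34.7391


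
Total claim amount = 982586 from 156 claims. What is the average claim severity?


severity = total / number
= 982586 / 156
= 6298.6282


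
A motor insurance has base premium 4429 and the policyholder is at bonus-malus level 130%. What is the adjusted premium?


adjusted = base * BM_level / 100
= 4429 * 130 / 100
= 4429 * 1.3
= 5757.7


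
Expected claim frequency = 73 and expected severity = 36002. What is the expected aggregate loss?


E[S] = E[N] * E[X]
= 73 * 36002
= 2.6281e+06


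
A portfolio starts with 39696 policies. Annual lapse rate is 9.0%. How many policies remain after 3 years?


remaining = initial * (1 - lapse)^years
= 39696 * (1 - 0.09)^3
= 39696 * 0.753571
= 29913.7544


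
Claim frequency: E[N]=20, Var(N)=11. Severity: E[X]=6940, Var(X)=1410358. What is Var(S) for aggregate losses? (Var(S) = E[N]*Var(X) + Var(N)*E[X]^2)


Var(S) = E[N]*Var(X) + Var(N)*E[X]^2
= 20*1410358 + 11*6940^2
= 28207160 + 529799600
= 5.5801e+08


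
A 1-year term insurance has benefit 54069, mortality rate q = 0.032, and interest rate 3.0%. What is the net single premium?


NSP = benefit * q * v
v = 1/(1+i) = 0.970874
NSP = 54069 * 0.032 * 0.970874
= 1679.8136


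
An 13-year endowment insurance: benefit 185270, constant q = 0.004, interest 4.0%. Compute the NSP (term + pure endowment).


Term component = 7240.977
Pure endowment = 13_p_x * v^13 * benefit = 0.94923 * 0.600574 * 185270 = 105619.2526
NSP = 112860.2297


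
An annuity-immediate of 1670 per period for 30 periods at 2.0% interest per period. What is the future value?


FV = PMT * ((1+i)^n - 1) / i
= 1670 * ((1.02)^30 - 1) / 0.02
= 1670 * (1.811362 - 1) / 0.02
= 67748.6923


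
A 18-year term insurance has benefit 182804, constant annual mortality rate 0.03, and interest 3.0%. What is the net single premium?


NSP = benefit * sum_{k=0}^{n-1} k_p_x * q * v^(k+1)
With constant q=0.03, v=0.970874
Sum = 0.330257
NSP = 182804 * 0.330257
= 60372.3504


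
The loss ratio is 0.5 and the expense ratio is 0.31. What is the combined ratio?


Combined ratio = loss ratio + expense ratio
= 0.5 + 0.31
= 0.81


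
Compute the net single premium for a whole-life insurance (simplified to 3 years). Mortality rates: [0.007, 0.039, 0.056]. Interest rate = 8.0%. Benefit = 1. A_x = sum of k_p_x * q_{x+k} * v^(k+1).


v = 0.925926
Year 0: k_p_x=1.0, q=0.007, term=0.006481
Year 1: k_p_x=0.993, q=0.039, term=0.033202
Year 2: k_p_x=0.954273, q=0.056, term=0.042422
A_x = 0.0821


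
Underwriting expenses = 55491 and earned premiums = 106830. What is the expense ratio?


Expense ratio = expenses / premiums
= 55491 / 106830
= 0.5194


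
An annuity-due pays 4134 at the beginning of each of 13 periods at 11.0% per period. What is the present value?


PV_due = PMT * (1-(1+i)^(-n))/i * (1+i)
PV_immediate = 27903.9643
PV_due = 27903.9643 * 1.11
= 30973.4003


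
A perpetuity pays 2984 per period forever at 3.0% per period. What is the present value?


PV = PMT / i
= 2984 / 0.03
= 99466.6667


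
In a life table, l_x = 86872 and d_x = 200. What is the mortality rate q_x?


q_x = d_x / l_x
= 200 / 86872
= 0.0023


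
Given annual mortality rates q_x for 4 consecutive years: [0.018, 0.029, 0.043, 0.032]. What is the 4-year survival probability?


p_k = 1 - q_k for each year
Survival = product of (1 - q_k)
= 0.982 * 0.971 * 0.957 * 0.968
= 0.8833


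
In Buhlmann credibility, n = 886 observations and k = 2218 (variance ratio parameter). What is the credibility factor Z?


Z = n / (n + k)
= 886 / (886 + 2218)
= 886 / 3104
= 0.2854


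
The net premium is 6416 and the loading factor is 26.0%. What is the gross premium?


Gross = net * (1 + loading)
= 6416 * (1 + 0.26)
= 6416 * 1.26
= 8084.16


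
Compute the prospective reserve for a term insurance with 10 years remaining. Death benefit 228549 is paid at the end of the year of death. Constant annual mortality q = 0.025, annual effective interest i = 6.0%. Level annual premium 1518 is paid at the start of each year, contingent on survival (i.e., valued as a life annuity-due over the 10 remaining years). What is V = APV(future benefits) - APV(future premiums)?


v = 1/(1+i) = 0.943396
APV(future benefits) per unit = sum_{k=0}^{9} k_p_x * q * v^(k+1) = 0.166618
APV(future benefits) = 228549 * 0.166618 = 38080.4038
Life annuity-due factor ä_{x:10} = sum_{k=0}^{9} k_p_x * v^k = 7.064608
APV(future premiums) = 1518 * 7.064608 = 10724.0751
V = 38080.4038 - 10724.0751
= 27356.3287


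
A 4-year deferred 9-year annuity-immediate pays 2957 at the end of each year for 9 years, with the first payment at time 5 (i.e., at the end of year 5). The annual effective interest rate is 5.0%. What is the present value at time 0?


PV at time 4 of the 9-year annuity-immediate:
a_n = 2957 * (1-(1+0.05)^(-9))/0.05 = 21017.8287
Discount back 4 years to time 0:
PV = 21017.8287 * (1+0.05)^(-4)
= 21017.8287 * 0.822702
= 17291.4197


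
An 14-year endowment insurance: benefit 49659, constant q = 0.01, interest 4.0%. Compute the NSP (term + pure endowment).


Term component = 4949.2239
Pure endowment = 14_p_x * v^14 * benefit = 0.868746 * 0.577475 * 49659 = 24912.8804
NSP = 29862.1044


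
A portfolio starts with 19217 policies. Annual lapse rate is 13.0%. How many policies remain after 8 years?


remaining = initial * (1 - lapse)^years
= 19217 * (1 - 0.13)^8
= 19217 * 0.328212
= 6307.2437


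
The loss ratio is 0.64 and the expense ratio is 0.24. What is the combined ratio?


Combined ratio = loss ratio + expense ratio
= 0.64 + 0.24
= 0.88


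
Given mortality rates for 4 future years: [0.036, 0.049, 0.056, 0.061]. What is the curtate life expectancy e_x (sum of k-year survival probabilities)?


e_x = sum_{k=1}^{n} k_p_x
k_p_x values:
  1_p_x = 0.964
  2_p_x = 0.916764
  3_p_x = 0.865425
  4_p_x = 0.812634
e_x = 3.5588


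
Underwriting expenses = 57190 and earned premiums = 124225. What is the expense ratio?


Expense ratio = expenses / premiums
= 57190 / 124225
= 0.4604


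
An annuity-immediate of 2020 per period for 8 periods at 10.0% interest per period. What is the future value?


FV = PMT * ((1+i)^n - 1) / i
= 2020 * ((1.1)^8 - 1) / 0.1
= 2020 * (2.143589 - 1) / 0.1
= 23100.494


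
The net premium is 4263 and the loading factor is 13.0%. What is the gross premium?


Gross = net * (1 + loading)
= 4263 * (1 + 0.13)
= 4263 * 1.13
= 4817.19


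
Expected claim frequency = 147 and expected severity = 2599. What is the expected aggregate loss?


E[S] = E[N] * E[X]
= 147 * 2599
= 382053


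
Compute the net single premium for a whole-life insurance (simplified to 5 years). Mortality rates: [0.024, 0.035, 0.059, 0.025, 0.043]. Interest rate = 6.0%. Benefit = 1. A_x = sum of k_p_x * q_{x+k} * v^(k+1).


v = 0.943396
Year 0: k_p_x=1.0, q=0.024, term=0.022642
Year 1: k_p_x=0.976, q=0.035, term=0.030402
Year 2: k_p_x=0.94184, q=0.059, term=0.046656
Year 3: k_p_x=0.886271, q=0.025, term=0.01755
Year 4: k_p_x=0.864115, q=0.043, term=0.027766
A_x = 0.145


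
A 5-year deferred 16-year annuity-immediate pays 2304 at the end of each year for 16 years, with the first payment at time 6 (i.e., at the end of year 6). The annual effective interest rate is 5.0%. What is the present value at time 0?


PV at time 5 of the 16-year annuity-immediate:
a_n = 2304 * (1-(1+0.05)^(-16))/0.05 = 24970.2211
Discount back 5 years to time 0:
PV = 24970.2211 * (1+0.05)^(-5)
= 24970.2211 * 0.783526
= 19564.8216


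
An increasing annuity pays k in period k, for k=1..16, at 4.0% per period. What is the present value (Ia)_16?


(Ia)_n = sum_{k=1}^{n} k * v^k, v = 1/(1+i)
v = 0.961538
Sum computed term by term:
(Ia)_16 = 89.3964


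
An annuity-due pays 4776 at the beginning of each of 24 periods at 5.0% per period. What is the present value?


PV_due = PMT * (1-(1+i)^(-n))/i * (1+i)
PV_immediate = 65902.3132
PV_due = 65902.3132 * 1.05
= 69197.4289


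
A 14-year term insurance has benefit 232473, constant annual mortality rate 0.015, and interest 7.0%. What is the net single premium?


NSP = benefit * sum_{k=0}^{n-1} k_p_x * q * v^(k+1)
With constant q=0.015, v=0.934579
Sum = 0.121084
NSP = 232473 * 0.121084
= 28148.6997


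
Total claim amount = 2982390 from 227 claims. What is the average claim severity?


severity = total / number
= 2982390 / 227
= 13138.2819


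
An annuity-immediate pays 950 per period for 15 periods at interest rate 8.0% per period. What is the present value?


PV = PMT * (1 - (1+i)^(-n)) / i
= 950 * (1 - (1+0.08)^(-15)) / 0.08
= 950 * (1 - 0.315242) / 0.08
= 950 * 8.559479
= 8131.5048


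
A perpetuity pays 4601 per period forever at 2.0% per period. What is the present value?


PV = PMT / i
= 4601 / 0.02
= 230050.0


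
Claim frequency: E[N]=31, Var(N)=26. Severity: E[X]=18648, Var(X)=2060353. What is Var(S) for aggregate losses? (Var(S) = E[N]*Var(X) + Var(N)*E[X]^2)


Var(S) = E[N]*Var(X) + Var(N)*E[X]^2
= 31*2060353 + 26*18648^2
= 63870943 + 9041445504
= 9.1053e+09


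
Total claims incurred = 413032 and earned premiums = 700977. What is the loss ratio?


Loss ratio = claims / premiums
= 413032 / 700977
= 0.5892


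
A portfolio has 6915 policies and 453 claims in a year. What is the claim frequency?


frequency = claims / policies
= 453 / 6915
= 0.0655


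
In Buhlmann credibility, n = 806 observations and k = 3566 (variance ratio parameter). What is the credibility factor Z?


Z = n / (n + k)
= 806 / (806 + 3566)
= 806 / 4372
= 0.1844


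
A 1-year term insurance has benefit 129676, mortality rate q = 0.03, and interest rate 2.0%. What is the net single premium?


NSP = benefit * q * v
v = 1/(1+i) = 0.980392
NSP = 129676 * 0.03 * 0.980392
= 3814.0


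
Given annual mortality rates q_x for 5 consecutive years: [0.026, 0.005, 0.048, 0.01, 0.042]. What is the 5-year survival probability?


p_k = 1 - q_k for each year
Survival = product of (1 - q_k)
= 0.974 * 0.995 * 0.952 * 0.99 * 0.958
= 0.875


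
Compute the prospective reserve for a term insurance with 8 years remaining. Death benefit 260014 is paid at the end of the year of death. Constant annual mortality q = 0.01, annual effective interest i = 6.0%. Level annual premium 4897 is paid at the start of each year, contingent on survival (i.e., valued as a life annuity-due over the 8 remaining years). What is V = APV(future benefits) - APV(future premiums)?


v = 1/(1+i) = 0.943396
APV(future benefits) per unit = sum_{k=0}^{7} k_p_x * q * v^(k+1) = 0.060151
APV(future benefits) = 260014 * 0.060151 = 15640.1602
Life annuity-due factor ä_{x:8} = sum_{k=0}^{7} k_p_x * v^k = 6.37603
APV(future premiums) = 4897 * 6.37603 = 31223.4173
V = 15640.1602 - 31223.4173
= -15583.2571


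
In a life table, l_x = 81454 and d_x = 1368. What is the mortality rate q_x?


q_x = d_x / l_x
= 1368 / 81454
= 0.0168


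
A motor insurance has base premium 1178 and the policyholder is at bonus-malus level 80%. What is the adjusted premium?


adjusted = base * BM_level / 100
= 1178 * 80 / 100
= 1178 * 0.8
= 942.4


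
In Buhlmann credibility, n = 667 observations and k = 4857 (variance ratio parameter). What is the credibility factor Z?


Z = n / (n + k)
= 667 / (667 + 4857)
= 667 / 5524
= 0.1207


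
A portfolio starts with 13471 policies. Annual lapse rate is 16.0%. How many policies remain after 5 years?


remaining = initial * (1 - lapse)^years
= 13471 * (1 - 0.16)^5
= 13471 * 0.418212
= 5633.7331


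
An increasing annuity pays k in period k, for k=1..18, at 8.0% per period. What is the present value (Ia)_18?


(Ia)_n = sum_{k=1}^{n} k * v^k, v = 1/(1+i)
v = 0.925926
Sum computed term by term:
(Ia)_18 = 70.2144


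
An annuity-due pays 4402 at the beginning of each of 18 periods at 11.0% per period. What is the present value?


PV_due = PMT * (1-(1+i)^(-n))/i * (1+i)
PV_immediate = 33902.5162
PV_due = 33902.5162 * 1.11
= 37631.7929


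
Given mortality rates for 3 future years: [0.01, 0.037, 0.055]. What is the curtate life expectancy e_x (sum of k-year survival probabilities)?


e_x = sum_{k=1}^{n} k_p_x
k_p_x values:
  1_p_x = 0.99
  2_p_x = 0.95337
  3_p_x = 0.900935
e_x = 2.8443


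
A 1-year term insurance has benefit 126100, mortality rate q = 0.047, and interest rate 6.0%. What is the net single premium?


NSP = benefit * q * v
v = 1/(1+i) = 0.943396
NSP = 126100 * 0.047 * 0.943396
= 5591.2264


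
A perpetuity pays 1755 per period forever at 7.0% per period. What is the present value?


PV = PMT / i
= 1755 / 0.07
= 25071.4286


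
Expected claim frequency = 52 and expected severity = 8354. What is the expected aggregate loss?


E[S] = E[N] * E[X]
= 52 * 8354
= 434408


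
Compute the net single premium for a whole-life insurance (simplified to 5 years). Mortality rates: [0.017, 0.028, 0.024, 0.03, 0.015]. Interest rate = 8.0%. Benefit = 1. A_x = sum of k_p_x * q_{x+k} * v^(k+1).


v = 0.925926
Year 0: k_p_x=1.0, q=0.017, term=0.015741
Year 1: k_p_x=0.983, q=0.028, term=0.023597
Year 2: k_p_x=0.955476, q=0.024, term=0.018204
Year 3: k_p_x=0.932545, q=0.03, term=0.020563
Year 4: k_p_x=0.904568, q=0.015, term=0.009235
A_x = 0.0873


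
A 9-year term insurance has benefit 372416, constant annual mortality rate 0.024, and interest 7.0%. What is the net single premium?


NSP = benefit * sum_{k=0}^{n-1} k_p_x * q * v^(k+1)
With constant q=0.024, v=0.934579
Sum = 0.143716
NSP = 372416 * 0.143716
= 53522.0135


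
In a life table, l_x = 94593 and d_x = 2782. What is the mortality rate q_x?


q_x = d_x / l_x
= 2782 / 94593
= 0.0294


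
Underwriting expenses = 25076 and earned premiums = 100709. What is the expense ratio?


Expense ratio = expenses / premiums
= 25076 / 100709
= 0.249


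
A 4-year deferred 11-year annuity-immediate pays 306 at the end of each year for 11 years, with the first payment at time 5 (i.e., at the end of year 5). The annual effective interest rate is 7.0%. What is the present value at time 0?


PV at time 4 of the 11-year annuity-immediate:
a_n = 306 * (1-(1+0.07)^(-11))/0.07 = 2294.5943
Discount back 4 years to time 0:
PV = 2294.5943 * (1+0.07)^(-4)
= 2294.5943 * 0.762895
= 1750.535
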